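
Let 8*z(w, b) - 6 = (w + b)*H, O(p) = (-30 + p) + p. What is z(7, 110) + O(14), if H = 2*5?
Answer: 145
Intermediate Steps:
O(p) = -30 + 2*p
H = 10
z(w, b) = ¾ + 5*b/4 + 5*w/4 (z(w, b) = ¾ + ((w + b)*10)/8 = ¾ + ((b + w)*10)/8 = ¾ + (10*b + 10*w)/8 = ¾ + (5*b/4 + 5*w/4) = ¾ + 5*b/4 + 5*w/4)
z(7, 110) + O(14) = (¾ + (5/4)*110 + (5/4)*7) + (-30 + 2*14) = (¾ + 275/2 + 35/4) + (-30 + 28) = 147 - 2 = 145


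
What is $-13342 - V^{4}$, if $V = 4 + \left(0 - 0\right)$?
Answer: $-13598$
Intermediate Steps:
$V = 4$ ($V = 4 + \left(0 + 0\right) = 4 + 0 = 4$)
$-13342 - V^{4} = -13342 - 4^{4} = -13342 - 256 = -13598$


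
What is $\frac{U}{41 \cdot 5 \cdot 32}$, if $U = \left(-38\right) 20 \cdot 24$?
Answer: $- \frac{114}{41} \approx -2.7805$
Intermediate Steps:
$U = -18240$ ($U = \left(-760\right) 24 = -18240$)
$\frac{U}{41 \cdot 5 \cdot 32} = - \frac{18240}{41 \cdot 5 \cdot 32} = - \frac{18240}{205 \cdot 32} = - \frac{18240}{6560} = \left(-18240\right) \frac{1}{6560} = - \frac{114}{41}$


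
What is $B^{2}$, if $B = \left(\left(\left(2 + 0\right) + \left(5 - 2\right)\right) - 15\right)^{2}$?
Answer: $10000$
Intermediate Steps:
$B = 100$ ($B = \left(\left(2 + \left(5 - 2\right)\right) - 15\right)^{2} = \left(\left(2 + 3\right) - 15\right)^{2} = \left(5 - 15\right)^{2} = \left(-10\right)^{2} = 100$)
$B^{2} = 100^{2} = 10000$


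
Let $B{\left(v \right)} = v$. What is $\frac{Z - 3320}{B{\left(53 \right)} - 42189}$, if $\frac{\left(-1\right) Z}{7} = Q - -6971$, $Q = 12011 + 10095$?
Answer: $\frac{206859}{42136} \approx 4.9093$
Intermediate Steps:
$Q = 22106$
$Z = -203539$ ($Z = - 7 \left(22106 - -6971\right) = - 7 \left(22106 + 6971\right) = \left(-7\right) 29077 = -203539$)
$\frac{Z - 3320}{B{\left(53 \right)} - 42189} = \frac{-203539 - 3320}{53 - 42189} = \frac{-203539 + \left(-23834 + 20514\right)}{-42136} = \left(-203539 - 3320\right) \left(- \frac{1}{42136}\right) = \left(-206859\right) \left(- \frac{1}{42136}\right) = \frac{206859}{42136}$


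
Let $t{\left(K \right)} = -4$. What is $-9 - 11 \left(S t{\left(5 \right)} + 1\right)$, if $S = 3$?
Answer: $112$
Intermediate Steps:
$-9 - 11 \left(S t{\left(5 \right)} + 1\right) = -9 - 11 \left(3 \left(-4\right) + 1\right) = -9 - 11 \left(-12 + 1\right) = -9 - -121 = -9 + 121 = 112$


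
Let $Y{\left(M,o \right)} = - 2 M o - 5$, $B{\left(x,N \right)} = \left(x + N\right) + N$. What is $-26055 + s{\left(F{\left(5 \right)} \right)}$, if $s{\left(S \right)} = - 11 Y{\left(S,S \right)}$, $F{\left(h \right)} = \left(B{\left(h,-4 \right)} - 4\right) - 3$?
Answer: $-23800$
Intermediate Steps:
$B{\left(x,N \right)} = x + 2 N$ ($B{\left(x,N \right)} = \left(N + x\right) + N = x + 2 N$)
$Y{\left(M,o \right)} = -5 - 2 M o$ ($Y{\left(M,o \right)} = - 2 M o - 5 = -5 - 2 M o$)
$F{\left(h \right)} = -15 + h$ ($F{\left(h \right)} = \left(\left(h + 2 \left(-4\right)\right) - 4\right) - 3 = \left(\left(h - 8\right) - 4\right) - 3 = \left(\left(-8 + h\right) - 4\right) - 3 = \left(-12 + h\right) - 3 = -15 + h$)
$s{\left(S \right)} = 55 + 22 S^{2}$ ($s{\left(S \right)} = - 11 \left(-5 - 2 S S\right) = - 11 \left(-5 - 2 S^{2}\right) = 55 + 22 S^{2}$)
$-26055 + s{\left(F{\left(5 \right)} \right)} = -26055 + \left(55 + 22 \left(-15 + 5\right)^{2}\right) = -26055 + \left(55 + 22 \left(-10\right)^{2}\right) = -26055 + \left(55 + 22 \cdot 100\right) = -26055 + \left(55 + 2200\right) = -26055 + 2255 = -23800$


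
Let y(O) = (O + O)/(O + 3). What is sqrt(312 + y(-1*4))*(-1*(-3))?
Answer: 24*sqrt(5) ≈ 53.666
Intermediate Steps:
y(O) = 2*O/(3 + O) (y(O) = (2*O)/(3 + O) = 2*O/(3 + O))
sqrt(312 + y(-1*4))*(-1*(-3)) = sqrt(312 + 2*(-1*4)/(3 - 1*4))*(-1*(-3)) = sqrt(312 + 2*(-4)/(3 - 4))*3 = sqrt(312 + 2*(-4)/(-1))*3 = sqrt(312 + 2*(-4)*(-1))*3 = sqrt(312 + 8)*3 = sqrt(320)*3 = (8*sqrt(5))*3 = 24*sqrt(5)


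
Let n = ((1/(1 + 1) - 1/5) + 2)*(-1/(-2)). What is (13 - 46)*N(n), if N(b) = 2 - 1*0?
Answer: -66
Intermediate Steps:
n = 23/20 (n = ((1/2 - 1*1/5) + 2)*(-1*(-1/2)) = ((1*(1/2) - 1/5) + 2)*(1/2) = ((1/2 - 1/5) + 2)*(1/2) = (3/10 + 2)*(1/2) = (23/10)*(1/2) = 23/20 ≈ 1.1500)
N(b) = 2 (N(b) = 2 + 0 = 2)
(13 - 46)*N(n) = (13 - 46)*2 = -33*2 = -66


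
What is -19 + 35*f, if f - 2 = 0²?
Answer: 51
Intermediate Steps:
f = 2 (f = 2 + 0² = 2 + 0 = 2)
-19 + 35*f = -19 + 35*2 = -19 + 70 = 51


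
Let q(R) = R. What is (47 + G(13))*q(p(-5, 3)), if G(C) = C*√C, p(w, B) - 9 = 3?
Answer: 564 + 156*√13 ≈ 1126.5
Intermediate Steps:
p(w, B) = 12 (p(w, B) = 9 + 3 = 12)
G(C) = C^(3/2)
(47 + G(13))*q(p(-5, 3)) = (47 + 13^(3/2))*12 = (47 + 13*√13)*12 = 564 + 156*√13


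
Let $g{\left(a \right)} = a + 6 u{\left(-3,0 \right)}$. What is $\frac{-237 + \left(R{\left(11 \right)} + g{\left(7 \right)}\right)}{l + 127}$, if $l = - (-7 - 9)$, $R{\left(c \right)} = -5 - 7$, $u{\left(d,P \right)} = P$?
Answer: $- \frac{22}{13} \approx -1.6923$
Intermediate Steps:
$R{\left(c \right)} = -12$
$l = 16$ ($l = \left(-1\right) \left(-16\right) = 16$)
$g{\left(a \right)} = a$ ($g{\left(a \right)} = a + 6 \cdot 0 = a + 0 = a$)
$\frac{-237 + \left(R{\left(11 \right)} + g{\left(7 \right)}\right)}{l + 127} = \frac{-237 + \left(-12 + 7\right)}{16 + 127} = \frac{-237 - 5}{143} = \left(-242\right) \frac{1}{143} = - \frac{22}{13}$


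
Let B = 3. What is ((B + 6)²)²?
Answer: 6561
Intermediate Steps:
((B + 6)²)² = ((3 + 6)²)² = (9²)² = 81² = 6561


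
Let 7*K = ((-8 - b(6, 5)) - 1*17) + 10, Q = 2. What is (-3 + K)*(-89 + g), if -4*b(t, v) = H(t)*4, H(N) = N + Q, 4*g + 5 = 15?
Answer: 346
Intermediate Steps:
g = 5/2 (g = -5/4 + (1/4)*15 = -5/4 + 15/4 = 5/2 ≈ 2.5000)
H(N) = 2 + N (H(N) = N + 2 = 2 + N)
b(t, v) = -2 - t (b(t, v) = -(2 + t)*4/4 = -(8 + 4*t)/4 = -2 - t)
K = -1 (K = (((-8 - (-2 - 1*6)) - 1*17) + 10)/7 = (((-8 - (-2 - 6)) - 17) + 10)/7 = (((-8 - 1*(-8)) - 17) + 10)/7 = (((-8 + 8) - 17) + 10)/7 = ((0 - 17) + 10)/7 = (-17 + 10)/7 = (1/7)*(-7) = -1)
(-3 + K)*(-89 + g) = (-3 - 1)*(-89 + 5/2) = -4*(-173/2) = 346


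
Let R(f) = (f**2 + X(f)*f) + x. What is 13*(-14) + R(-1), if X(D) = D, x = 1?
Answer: -179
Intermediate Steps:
R(f) = 1 + 2*f**2 (R(f) = (f**2 + f*f) + 1 = (f**2 + f**2) + 1 = 2*f**2 + 1 = 1 + 2*f**2)
13*(-14) + R(-1) = 13*(-14) + (1 + 2*(-1)**2) = -182 + (1 + 2*1) = -182 + (1 + 2) = -182 + 3 = -179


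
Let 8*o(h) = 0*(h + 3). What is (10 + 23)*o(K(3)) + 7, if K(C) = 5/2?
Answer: 7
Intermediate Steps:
K(C) = 5/2 (K(C) = 5*(½) = 5/2)
o(h) = 0 (o(h) = (0*(h + 3))/8 = (0*(3 + h))/8 = (⅛)*0 = 0)
(10 + 23)*o(K(3)) + 7 = (10 + 23)*0 + 7 = 33*0 + 7 = 0 + 7 = 7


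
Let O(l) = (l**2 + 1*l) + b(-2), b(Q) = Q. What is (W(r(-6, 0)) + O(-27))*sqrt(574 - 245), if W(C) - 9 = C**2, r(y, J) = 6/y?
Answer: 710*sqrt(329) ≈ 12878.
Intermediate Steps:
W(C) = 9 + C**2
O(l) = -2 + l + l**2 (O(l) = (l**2 + 1*l) - 2 = (l**2 + l) - 2 = (l + l**2) - 2 = -2 + l + l**2)
(W(r(-6, 0)) + O(-27))*sqrt(574 - 245) = ((9 + (6/(-6))**2) + (-2 - 27 + (-27)**2))*sqrt(574 - 245) = ((9 + (6*(-1/6))**2) + (-2 - 27 + 729))*sqrt(329) = ((9 + (-1)**2) + 700)*sqrt(329) = ((9 + 1) + 700)*sqrt(329) = (10 + 700)*sqrt(329) = 710*sqrt(329)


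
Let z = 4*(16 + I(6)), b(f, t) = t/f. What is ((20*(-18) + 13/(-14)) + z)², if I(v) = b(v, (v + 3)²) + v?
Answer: 9394225/196 ≈ 47930.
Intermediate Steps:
I(v) = v + (3 + v)²/v (I(v) = (v + 3)²/v + v = (3 + v)²/v + v = v + (3 + v)²/v)
z = 142 (z = 4*(16 + (6 + (3 + 6)²/6)) = 4*(16 + (6 + (⅙)*9²)) = 4*(16 + (6 + (⅙)*81)) = 4*(16 + (6 + 27/2)) = 4*(16 + 39/2) = 4*(71/2) = 142)
((20*(-18) + 13/(-14)) + z)² = ((20*(-18) + 13/(-14)) + 142)² = ((-360 + 13*(-1/14)) + 142)² = ((-360 - 13/14) + 142)² = (-5053/14 + 142)² = (-3065/14)² = 9394225/196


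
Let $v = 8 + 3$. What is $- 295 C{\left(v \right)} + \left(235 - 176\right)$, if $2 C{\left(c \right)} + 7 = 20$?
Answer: $- \frac{3717}{2} \approx -1858.5$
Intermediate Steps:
$v = 11$
$C{\left(c \right)} = \frac{13}{2}$ ($C{\left(c \right)} = - \frac{7}{2} + \frac{1}{2} \cdot 20 = - \frac{7}{2} + 10 = \frac{13}{2}$)
$- 295 C{\left(v \right)} + \left(235 - 176\right) = \left(-295\right) \frac{13}{2} + \left(235 - 176\right) = - \frac{3835}{2} + 59 = - \frac{3717}{2}$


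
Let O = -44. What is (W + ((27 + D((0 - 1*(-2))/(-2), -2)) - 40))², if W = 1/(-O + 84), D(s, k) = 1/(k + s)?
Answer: 26183689/147456 ≈ 177.57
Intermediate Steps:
W = 1/128 (W = 1/(-1*(-44) + 84) = 1/(44 + 84) = 1/128 ≈ 0.0078125)
(W + ((27 + D((0 - 1*(-2))/(-2), -2)) - 40))² = (1/128 + ((27 + 1/(-2 + (0 - 1*(-2))/(-2))) - 40))² = (1/128 + ((27 + 1/(-2 + (0 + 2)*(-½))) - 40))² = (1/128 + ((27 + 1/(-2 + 2*(-½))) - 40))² = (1/128 + ((27 + 1/(-2 - 1)) - 40))² = (1/128 + ((27 + 1/(-3)) - 40))² = (1/128 + ((27 - ⅓) - 40))² = (1/128 + (80/3 - 40))² = (1/128 - 40/3)² = (-5117/384)² = 26183689/147456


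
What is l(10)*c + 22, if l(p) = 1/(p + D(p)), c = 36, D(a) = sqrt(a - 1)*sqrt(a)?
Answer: 58 - 54*sqrt(10)/5 ≈ 23.847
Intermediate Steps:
D(a) = sqrt(a)*sqrt(-1 + a) (D(a) = sqrt(-1 + a)*sqrt(a) = sqrt(a)*sqrt(-1 + a))
l(p) = 1/(p + sqrt(p)*sqrt(-1 + p))
l(10)*c + 22 = 36/(10 + sqrt(10)*sqrt(-1 + 10)) + 22 = 36/(10 + sqrt(10)*sqrt(9)) + 22 = 36/(10 + sqrt(10)*3) + 22 = 36/(10 + 3*sqrt(10)) + 22 = 22 + 36/(10 + 3*sqrt(10))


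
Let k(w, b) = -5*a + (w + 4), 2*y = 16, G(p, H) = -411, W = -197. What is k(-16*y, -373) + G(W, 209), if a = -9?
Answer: -490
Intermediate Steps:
y = 8 (y = (1/2)*16 = 8)
k(w, b) = 49 + w (k(w, b) = -5*(-9) + (w + 4) = 45 + (4 + w) = 49 + w)
k(-16*y, -373) + G(W, 209) = (49 - 16*8) - 411 = (49 - 128) - 411 = -79 - 411 = -490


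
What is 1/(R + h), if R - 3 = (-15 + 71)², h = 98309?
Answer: 1/101448 ≈ 9.8573e-6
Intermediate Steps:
R = 3139 (R = 3 + (-15 + 71)² = 3 + 56² = 3 + 3136 = 3139)
1/(R + h) = 1/(3139 + 98309) = 1/101448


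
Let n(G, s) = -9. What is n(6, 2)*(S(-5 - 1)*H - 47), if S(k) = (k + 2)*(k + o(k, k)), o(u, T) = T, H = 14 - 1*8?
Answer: -2169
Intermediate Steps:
H = 6 (H = 14 - 8 = 6)
S(k) = 2*k*(2 + k) (S(k) = (k + 2)*(k + k) = (2 + k)*(2*k) = 2*k*(2 + k))
n(6, 2)*(S(-5 - 1)*H - 47) = -9*((2*(-5 - 1)*(2 + (-5 - 1)))*6 - 47) = -9*((2*(-6)*(2 - 6))*6 - 47) = -9*((2*(-6)*(-4))*6 - 47) = -9*(48*6 - 47) = -9*(288 - 47) = -9*241 = -2169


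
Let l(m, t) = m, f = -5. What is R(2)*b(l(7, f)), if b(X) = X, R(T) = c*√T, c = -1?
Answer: -7*√2 ≈ -9.8995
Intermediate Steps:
R(T) = -√T
R(2)*b(l(7, f)) = -√2*7 = -7*√2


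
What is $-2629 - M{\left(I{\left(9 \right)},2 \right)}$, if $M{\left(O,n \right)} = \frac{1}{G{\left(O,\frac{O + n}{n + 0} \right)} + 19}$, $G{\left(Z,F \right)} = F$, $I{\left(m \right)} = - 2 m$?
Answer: $- \frac{28920}{11} \approx -2629.1$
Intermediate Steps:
$M{\left(O,n \right)} = \frac{1}{19 + \frac{O + n}{n}}$ ($M{\left(O,n \right)} = \frac{1}{\frac{O + n}{n + 0} + 19} = \frac{1}{\frac{O + n}{n} + 19} = \frac{1}{19 + \frac{O + n}{n}}$)
$-2629 - M{\left(I{\left(9 \right)},2 \right)} = -2629 - \frac{2}{\left(-2\right) 9 + 20 \cdot 2} = -2629 - \frac{2}{-18 + 40} = -2629 - \frac{2}{22} = -2629 - 2 \cdot \frac{1}{22} = -2629 - \frac{1}{11} = - \frac{28920}{11}$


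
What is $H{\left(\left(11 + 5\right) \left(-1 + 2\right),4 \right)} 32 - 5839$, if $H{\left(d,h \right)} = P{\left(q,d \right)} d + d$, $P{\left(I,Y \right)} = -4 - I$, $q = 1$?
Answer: $-7887$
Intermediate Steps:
$H{\left(d,h \right)} = - 4 d$ ($H{\left(d,h \right)} = \left(-4 - 1\right) d + d = - 5 d + d = - 4 d$)
$H{\left(\left(11 + 5\right) \left(-1 + 2\right),4 \right)} 32 - 5839 = - 4 \left(11 + 5\right) \left(-1 + 2\right) 32 - 5839 = - 4 \cdot 16 \cdot 1 \cdot 32 - 5839 = \left(-4\right) 16 \cdot 32 - 5839 = \left(-64\right) 32 - 5839 = -2048 - 5839 = -7887$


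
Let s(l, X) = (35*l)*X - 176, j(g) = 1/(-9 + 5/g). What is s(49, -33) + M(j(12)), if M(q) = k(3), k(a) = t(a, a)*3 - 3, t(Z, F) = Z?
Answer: -56765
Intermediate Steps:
s(l, X) = -176 + 35*X*l (s(l, X) = 35*X*l - 176 = -176 + 35*X*l)
k(a) = -3 + 3*a (k(a) = a*3 - 3 = 3*a - 3 = -3 + 3*a)
M(q) = 6 (M(q) = -3 + 3*3 = -3 + 9 = 6)
s(49, -33) + M(j(12)) = (-176 + 35*(-33)*49) + 6 = (-176 - 56595) + 6 = -56771 + 6 = -56765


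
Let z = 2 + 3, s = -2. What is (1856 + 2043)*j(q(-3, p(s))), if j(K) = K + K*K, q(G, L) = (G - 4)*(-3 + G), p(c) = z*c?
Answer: 7041594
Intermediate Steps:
z = 5
p(c) = 5*c
q(G, L) = (-4 + G)*(-3 + G)
j(K) = K + K²
(1856 + 2043)*j(q(-3, p(s))) = (1856 + 2043)*((12 + (-3)² - 7*(-3))*(1 + (12 + (-3)² - 7*(-3)))) = 3899*((12 + 9 + 21)*(1 + (12 + 9 + 21))) = 3899*(42*(1 + 42)) = 3899*(42*43) = 3899*1806 = 7041594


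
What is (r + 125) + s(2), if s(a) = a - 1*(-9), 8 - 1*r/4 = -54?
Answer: 384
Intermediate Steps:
r = 248 (r = 32 - 4*(-54) = 32 + 216 = 248)
s(a) = 9 + a (s(a) = a + 9 = 9 + a)
(r + 125) + s(2) = (248 + 125) + (9 + 2) = 373 + 11 = 384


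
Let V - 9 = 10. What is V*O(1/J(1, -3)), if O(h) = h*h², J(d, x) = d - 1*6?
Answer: -19/125 ≈ -0.15200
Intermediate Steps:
J(d, x) = -6 + d (J(d, x) = d - 6 = -6 + d)
O(h) = h³
V = 19 (V = 9 + 10 = 19)
V*O(1/J(1, -3)) = 19*(1/(-6 + 1))³ = 19*(1/(-5))³ = 19*(-⅕)³ = 19*(-1/125) = -19/125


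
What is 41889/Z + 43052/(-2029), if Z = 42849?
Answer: -586580789/28980207 ≈ -20.241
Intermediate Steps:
41889/Z + 43052/(-2029) = 41889/42849 + 43052/(-2029) = 41889*(1/42849) + 43052*(-1/2029) = 13963/14283 - 43052/2029 = -586580789/28980207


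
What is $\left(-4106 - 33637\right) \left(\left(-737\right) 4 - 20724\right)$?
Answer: $893452296$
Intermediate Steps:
$\left(-4106 - 33637\right) \left(\left(-737\right) 4 - 20724\right) = - 37743 \left(-2948 - 20724\right) = \left(-37743\right) \left(-23672\right) = 893452296$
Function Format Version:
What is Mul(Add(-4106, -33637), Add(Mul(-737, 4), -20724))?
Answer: 893452296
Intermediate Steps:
Mul(Add(-4106, -33637), Add(Mul(-737, 4), -20724)) = Mul(-37743, Add(-2948, -20724)) = Mul(-37743, -23672) = 893452296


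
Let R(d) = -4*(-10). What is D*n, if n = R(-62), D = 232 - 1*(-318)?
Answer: 22000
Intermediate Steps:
R(d) = 40
D = 550 (D = 232 + 318 = 550)
n = 40
D*n = 550*40 = 22000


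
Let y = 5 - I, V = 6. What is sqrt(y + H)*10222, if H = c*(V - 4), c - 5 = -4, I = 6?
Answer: 10222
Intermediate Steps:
c = 1 (c = 5 - 4 = 1)
H = 2 (H = 1*(6 - 4) = 1*2 = 2)
y = -1 (y = 5 - 1*6 = 5 - 6 = -1)
sqrt(y + H)*10222 = sqrt(-1 + 2)*10222 = sqrt(1)*10222 = 1*10222 = 10222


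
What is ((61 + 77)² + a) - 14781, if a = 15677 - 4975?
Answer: 14965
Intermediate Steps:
a = 10702
((61 + 77)² + a) - 14781 = ((61 + 77)² + 10702) - 14781 = (138² + 10702) - 14781 = (19044 + 10702) - 14781 = 29746 - 14781 = 14965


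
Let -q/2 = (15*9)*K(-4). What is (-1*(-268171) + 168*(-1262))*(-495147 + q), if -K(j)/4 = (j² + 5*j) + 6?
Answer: -27683684985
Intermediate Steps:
K(j) = -24 - 20*j - 4*j² (K(j) = -4*((j² + 5*j) + 6) = -4*(6 + j² + 5*j) = -24 - 20*j - 4*j²)
q = 2160 (q = -2*15*9*(-24 - 20*(-4) - 4*(-4)²) = -270*(-24 + 80 - 4*16) = -270*(-24 + 80 - 64) = -270*(-8) = -2*(-1080) = 2160)
(-1*(-268171) + 168*(-1262))*(-495147 + q) = (-1*(-268171) + 168*(-1262))*(-495147 + 2160) = (268171 - 212016)*(-492987) = 56155*(-492987) = -27683684985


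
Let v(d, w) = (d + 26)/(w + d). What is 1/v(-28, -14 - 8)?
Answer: 25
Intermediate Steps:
v(d, w) = (26 + d)/(d + w)
1/v(-28, -14 - 8) = 1/((26 - 28)/(-28 + (-14 - 8))) = 1/(-2/(-28 - 22)) = 1/(-2/(-50)) = 1/(-1/50*(-2)) = 1/(1/25) = 25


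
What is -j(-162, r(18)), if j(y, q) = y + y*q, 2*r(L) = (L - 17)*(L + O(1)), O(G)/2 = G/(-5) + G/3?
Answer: 8208/5 ≈ 1641.6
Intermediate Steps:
O(G) = 4*G/15 (O(G) = 2*(G/(-5) + G/3) = 2*(G*(-⅕) + G*(⅓)) = 2*(-G/5 + G/3) = 2*(2*G/15) = 4*G/15)
r(L) = (-17 + L)*(4/15 + L)/2 (r(L) = ((L - 17)*(L + (4/15)*1))/2 = ((-17 + L)*(L + 4/15))/2 = ((-17 + L)*(4/15 + L))/2 = (-17 + L)*(4/15 + L)/2)
j(y, q) = y + q*y
-j(-162, r(18)) = -(-162)*(1 + (-34/15 + (½)*18² - 251/30*18)) = -(-162)*(1 + (-34/15 + (½)*324 - 753/5)) = -(-162)*(1 + (-34/15 + 162 - 753/5)) = -(-162)*(1 + 137/15) = -(-162)*152/15 = -1*(-8208/5) = 8208/5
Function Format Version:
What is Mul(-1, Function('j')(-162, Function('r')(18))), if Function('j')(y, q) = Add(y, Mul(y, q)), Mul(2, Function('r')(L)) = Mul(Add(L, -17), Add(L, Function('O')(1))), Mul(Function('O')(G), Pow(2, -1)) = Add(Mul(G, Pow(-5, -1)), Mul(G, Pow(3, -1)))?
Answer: Rational(8208, 5) ≈ 1641.6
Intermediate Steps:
Function('O')(G) = Mul(Rational(4, 15), G) (Function('O')(G) = Mul(2, Add(Mul(G, Pow(-5, -1)), Mul(G, Pow(3, -1)))) = Mul(2, Add(Mul(G, Rational(-1, 5)), Mul(G, Rational(1, 3)))) = Mul(2, Add(Mul(Rational(-1, 5), G), Mul(Rational(1, 3), G))) = Mul(2, Mul(Rational(2, 15), G)) = Mul(Rational(4, 15), G))
Function('r')(L) = Mul(Rational(1, 2), Add(-17, L), Add(Rational(4, 15), L)) (Function('r')(L) = Mul(Rational(1, 2), Mul(Add(L, -17), Add(L, Mul(Rational(4, 15), 1)))) = Mul(Rational(1, 2), Mul(Add(-17, L), Add(L, Rational(4, 15)))) = Mul(Rational(1, 2), Mul(Add(-17, L), Add(Rational(4, 15), L))) = Mul(Rational(1, 2), Add(-17, L), Add(Rational(4, 15), L)))
Function('j')(y, q) = Add(y, Mul(q, y))
Mul(-1, Function('j')(-162, Function('r')(18))) = Mul(-1, Mul(-162, Add(1, Add(Rational(-34, 15), Mul(Rational(1, 2), Pow(18, 2)), Mul(Rational(-251, 30), 18))))) = Mul(-1, Mul(-162, Add(1, Add(Rational(-34, 15), Mul(Rational(1, 2), 324), Rational(-753, 5))))) = Mul(-1, Mul(-162, Add(1, Add(Rational(-34, 15), 162, Rational(-753, 5))))) = Mul(-1, Mul(-162, Add(1, Rational(137, 15)))) = Mul(-1, Mul(-162, Rational(152, 15))) = Mul(-1, Rational(-8208, 5)) = Rational(8208, 5)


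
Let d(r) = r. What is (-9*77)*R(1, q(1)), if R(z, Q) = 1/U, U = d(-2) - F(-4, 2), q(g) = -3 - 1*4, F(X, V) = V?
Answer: 693/4 ≈ 173.25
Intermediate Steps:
q(g) = -7 (q(g) = -3 - 4 = -7)
U = -4 (U = -2 - 1*2 = -2 - 2 = -4)
R(z, Q) = -1/4 (R(z, Q) = 1/(-4) = -1/4)
(-9*77)*R(1, q(1)) = -9*77*(-1/4) = -693*(-1/4) = 693/4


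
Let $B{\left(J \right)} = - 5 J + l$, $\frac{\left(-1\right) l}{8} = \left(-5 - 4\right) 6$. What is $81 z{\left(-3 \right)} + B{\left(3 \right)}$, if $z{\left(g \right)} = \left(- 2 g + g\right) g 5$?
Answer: $-3228$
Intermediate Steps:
$l = 432$ ($l = - 8 \left(-5 - 4\right) 6 = - 8 \left(\left(-9\right) 6\right) = \left(-8\right) \left(-54\right) = 432$)
$B{\left(J \right)} = 432 - 5 J$ ($B{\left(J \right)} = - 5 J + 432 = 432 - 5 J$)
$z{\left(g \right)} = - 5 g^{2}$ ($z{\left(g \right)} = - g g 5 = - g^{2} \cdot 5 = - 5 g^{2}$)
$81 z{\left(-3 \right)} + B{\left(3 \right)} = 81 \left(- 5 \left(-3\right)^{2}\right) + \left(432 - 15\right) = 81 \left(\left(-5\right) 9\right) + \left(432 - 15\right) = 81 \left(-45\right) + 417 = -3645 + 417 = -3228$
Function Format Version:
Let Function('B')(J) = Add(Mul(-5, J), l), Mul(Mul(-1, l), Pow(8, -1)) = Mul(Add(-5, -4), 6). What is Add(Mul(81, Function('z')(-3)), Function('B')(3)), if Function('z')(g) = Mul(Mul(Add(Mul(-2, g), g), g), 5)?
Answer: -3228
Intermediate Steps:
l = 432 (l = Mul(-8, Mul(Add(-5, -4), 6)) = Mul(-8, Mul(-9, 6)) = Mul(-8, -54) = 432)
Function('B')(J) = Add(432, Mul(-5, J)) (Function('B')(J) = Add(Mul(-5, J), 432) = Add(432, Mul(-5, J)))
Function('z')(g) = Mul(-5, Pow(g, 2)) (Function('z')(g) = Mul(Mul(Mul(-1, g), g), 5) = Mul(Mul(-1, Pow(g, 2)), 5) = Mul(-5, Pow(g, 2)))
Add(Mul(81, Function('z')(-3)), Function('B')(3)) = Add(Mul(81, Mul(-5, Pow(-3, 2))), Add(432, Mul(-5, 3))) = Add(Mul(81, Mul(-5, 9)), Add(432, -15)) = Add(Mul(81, -45), 417) = Add(-3645, 417) = -3228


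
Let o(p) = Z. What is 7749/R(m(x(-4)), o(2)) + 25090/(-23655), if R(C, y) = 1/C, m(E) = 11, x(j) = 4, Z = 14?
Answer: 403260691/4731 ≈ 85238.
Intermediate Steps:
o(p) = 14
7749/R(m(x(-4)), o(2)) + 25090/(-23655) = 7749/(1/11) + 25090/(-23655) = 7749/(1/11) + 25090*(-1/23655) = 7749*11 - 5018/4731 = 85239 - 5018/4731 = 403260691/4731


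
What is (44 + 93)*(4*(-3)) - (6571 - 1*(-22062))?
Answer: -30277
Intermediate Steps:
(44 + 93)*(4*(-3)) - (6571 - 1*(-22062)) = 137*(-12) - (6571 + 22062) = -1644 - 1*28633 = -1644 - 28633 = -30277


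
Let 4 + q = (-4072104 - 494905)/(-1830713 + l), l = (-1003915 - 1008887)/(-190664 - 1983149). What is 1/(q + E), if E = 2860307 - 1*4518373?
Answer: -3979625705867/6598488066303361373 ≈ -6.0311e-7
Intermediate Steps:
l = 2012802/2173813 (l = -2012802/(-2173813) = -2012802*(-1/2173813) = 2012802/2173813 ≈ 0.92593)
E = -1658066 (E = 2860307 - 4518373 = -1658066)
q = -5990679288151/3979625705867 (q = -4 + (-4072104 - 494905)/(-1830713 + 2012802/2173813) = -4 - 4567009/(-3979625705867/2173813) = -4 - 4567009*(-2173813/3979625705867) = -4 + 9927823535317/3979625705867 = -5990679288151/3979625705867 ≈ -1.5053)
1/(q + E) = 1/(-5990679288151/3979625705867 - 1658066) = 1/(-6598488066303361373/3979625705867) = -3979625705867/6598488066303361373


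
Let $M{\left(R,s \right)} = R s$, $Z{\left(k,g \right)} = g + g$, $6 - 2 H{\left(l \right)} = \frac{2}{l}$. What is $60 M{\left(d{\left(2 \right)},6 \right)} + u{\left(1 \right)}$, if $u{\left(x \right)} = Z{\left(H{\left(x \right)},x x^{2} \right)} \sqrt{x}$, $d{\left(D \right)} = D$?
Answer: $722$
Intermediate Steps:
$H{\left(l \right)} = 3 - \frac{1}{l}$ ($H{\left(l \right)} = 3 - \frac{2 \frac{1}{l}}{2} = 3 - \frac{1}{l}$)
$Z{\left(k,g \right)} = 2 g$
$u{\left(x \right)} = 2 x^{\frac{7}{2}}$ ($u{\left(x \right)} = 2 x x^{2} \sqrt{x} = 2 x^{3} \sqrt{x} = 2 x^{\frac{7}{2}}$)
$60 M{\left(d{\left(2 \right)},6 \right)} + u{\left(1 \right)} = 60 \cdot 2 \cdot 6 + 2 \cdot 1^{\frac{7}{2}} = 60 \cdot 12 + 2 \cdot 1 = 720 + 2 = 722$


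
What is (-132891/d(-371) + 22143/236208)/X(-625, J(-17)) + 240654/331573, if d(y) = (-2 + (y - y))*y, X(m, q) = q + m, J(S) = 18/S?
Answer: 14898820816579307/14726259126398512 ≈ 1.0117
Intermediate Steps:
X(m, q) = m + q
d(y) = -2*y (d(y) = (-2 + 0)*y = -2*y)
(-132891/d(-371) + 22143/236208)/X(-625, J(-17)) + 240654/331573 = (-132891/((-2*(-371))) + 22143/236208)/(-625 + 18/(-17)) + 240654/331573 = (-132891/742 + 22143*(1/236208))/(-625 + 18*(-1/17)) + 240654*(1/331573) = (-132891*1/742 + 7381/78736)/(-625 - 18/17) + 240654/331573 = (-132891/742 + 7381/78736)/(-10643/17) + 240654/331573 = -746987791/4173008*(-17/10643) + 240654/331573 = 12698792447/44413324144 + 240654/331573 = 14898820816579307/14726259126398512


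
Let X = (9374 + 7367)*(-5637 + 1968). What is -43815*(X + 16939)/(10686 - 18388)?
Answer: -1345247344425/3851 ≈ -3.4932e+8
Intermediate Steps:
X = -61422729 (X = 16741*(-3669) = -61422729)
-43815*(X + 16939)/(10686 - 18388) = -43815*(-61422729 + 16939)/(10686 - 18388) = -43815/((-7702/(-61405790))) = -43815/((-7702*(-1/61405790))) = -43815/3851/30702895 = -43815*30702895/3851 = -1345247344425/3851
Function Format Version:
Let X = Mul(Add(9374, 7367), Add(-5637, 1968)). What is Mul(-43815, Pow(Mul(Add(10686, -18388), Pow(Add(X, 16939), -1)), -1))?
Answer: Rational(-1345247344425, 3851) ≈ -3.4932e+8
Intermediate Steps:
X = -61422729 (X = Mul(16741, -3669) = -61422729)
Mul(-43815, Pow(Mul(Add(10686, -18388), Pow(Add(X, 16939), -1)), -1)) = Mul(-43815, Pow(Mul(Add(10686, -18388), Pow(Add(-61422729, 16939), -1)), -1)) = Mul(-43815, Pow(Mul(-7702, Pow(-61405790, -1)), -1)) = Mul(-43815, Pow(Mul(-7702, Rational(-1, 61405790)), -1)) = Mul(-43815, Pow(Rational(3851, 30702895), -1)) = Mul(-43815, Rational(30702895, 3851)) = Rational(-1345247344425, 3851)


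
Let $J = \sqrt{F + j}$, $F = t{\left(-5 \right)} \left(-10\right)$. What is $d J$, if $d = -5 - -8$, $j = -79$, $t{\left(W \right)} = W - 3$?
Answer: $3$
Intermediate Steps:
$t{\left(W \right)} = -3 + W$
$F = 80$ ($F = \left(-3 - 5\right) \left(-10\right) = \left(-8\right) \left(-10\right) = 80$)
$d = 3$ ($d = -5 + 8 = 3$)
$J = 1$ ($J = \sqrt{80 - 79} = \sqrt{1} = 1$)
$d J = 3 \cdot 1 = 3$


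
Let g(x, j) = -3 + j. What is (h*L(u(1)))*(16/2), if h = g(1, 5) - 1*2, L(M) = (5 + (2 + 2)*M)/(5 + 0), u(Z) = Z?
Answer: 0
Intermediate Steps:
L(M) = 1 + 4*M/5 (L(M) = (5 + 4*M)/5 = (5 + 4*M)*(⅕) = 1 + 4*M/5)
h = 0 (h = (-3 + 5) - 1*2 = 2 - 2 = 0)
(h*L(u(1)))*(16/2) = (0*(1 + (⅘)*1))*(16/2) = (0*(1 + ⅘))*(16*(½)) = (0*(9/5))*8 = 0*8 = 0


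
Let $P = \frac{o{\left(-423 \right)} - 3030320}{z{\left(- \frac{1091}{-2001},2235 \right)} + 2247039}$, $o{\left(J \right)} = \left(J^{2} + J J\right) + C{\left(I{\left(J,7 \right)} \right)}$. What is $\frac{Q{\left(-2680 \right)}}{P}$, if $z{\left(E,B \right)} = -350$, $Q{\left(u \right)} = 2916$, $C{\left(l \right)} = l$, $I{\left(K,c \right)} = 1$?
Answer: $- \frac{6551345124}{2672461} \approx -2451.4$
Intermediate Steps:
$o{\left(J \right)} = 1 + 2 J^{2}$ ($o{\left(J \right)} = \left(J^{2} + J J\right) + 1 = \left(J^{2} + J^{2}\right) + 1 = 2 J^{2} + 1 = 1 + 2 J^{2}$)
$P = - \frac{2672461}{2246689}$ ($P = \frac{\left(1 + 2 \left(-423\right)^{2}\right) - 3030320}{-350 + 2247039} = \frac{\left(1 + 2 \cdot 178929\right) - 3030320}{2246689} = \left(\left(1 + 357858\right) - 3030320\right) \frac{1}{2246689} = \left(357859 - 3030320\right) \frac{1}{2246689} = \left(-2672461\right) \frac{1}{2246689} = - \frac{2672461}{2246689} \approx -1.1895$)
$\frac{Q{\left(-2680 \right)}}{P} = \frac{2916}{- \frac{2672461}{2246689}} = 2916 \left(- \frac{2246689}{2672461}\right) = - \frac{6551345124}{2672461}$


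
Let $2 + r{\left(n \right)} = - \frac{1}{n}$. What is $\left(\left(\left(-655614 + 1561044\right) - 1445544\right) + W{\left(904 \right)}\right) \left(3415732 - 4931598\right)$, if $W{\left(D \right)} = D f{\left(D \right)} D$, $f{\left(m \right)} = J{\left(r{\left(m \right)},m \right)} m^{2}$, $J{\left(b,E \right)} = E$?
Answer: $-915172505356263830060$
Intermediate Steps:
$r{\left(n \right)} = -2 - \frac{1}{n}$
$f{\left(m \right)} = m^{3}$ ($f{\left(m \right)} = m m^{2} = m^{3}$)
$W{\left(D \right)} = D^{5}$ ($W{\left(D \right)} = D D^{3} D = D^{4} D = D^{5}$)
$\left(\left(\left(-655614 + 1561044\right) - 1445544\right) + W{\left(904 \right)}\right) \left(3415732 - 4931598\right) = \left(\left(\left(-655614 + 1561044\right) - 1445544\right) + 904^{5}\right) \left(3415732 - 4931598\right) = \left(\left(905430 - 1445544\right) + 603729159553024\right) \left(-1515866\right) = \left(-540114 + 603729159553024\right) \left(-1515866\right) = 603729159012910 \left(-1515866\right) = -915172505356263830060$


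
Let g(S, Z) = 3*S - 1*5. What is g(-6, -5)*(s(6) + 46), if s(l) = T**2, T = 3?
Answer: -1265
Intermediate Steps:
g(S, Z) = -5 + 3*S (g(S, Z) = 3*S - 5 = -5 + 3*S)
s(l) = 9 (s(l) = 3**2 = 9)
g(-6, -5)*(s(6) + 46) = (-5 + 3*(-6))*(9 + 46) = (-5 - 18)*55 = -23*55 = -1265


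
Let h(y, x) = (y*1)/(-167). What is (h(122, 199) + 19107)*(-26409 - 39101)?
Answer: -209025835970/167 ≈ -1.2517e+9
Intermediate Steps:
h(y, x) = -y/167 (h(y, x) = y*(-1/167) = -y/167)
(h(122, 199) + 19107)*(-26409 - 39101) = (-1/167*122 + 19107)*(-26409 - 39101) = (-122/167 + 19107)*(-65510) = (3190747/167)*(-65510) = -209025835970/167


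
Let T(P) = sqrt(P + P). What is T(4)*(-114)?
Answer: -228*sqrt(2) ≈ -322.44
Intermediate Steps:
T(P) = sqrt(2)*sqrt(P) (T(P) = sqrt(2*P) = sqrt(2)*sqrt(P))
T(4)*(-114) = (sqrt(2)*sqrt(4))*(-114) = (sqrt(2)*2)*(-114) = (2*sqrt(2))*(-114) = -228*sqrt(2)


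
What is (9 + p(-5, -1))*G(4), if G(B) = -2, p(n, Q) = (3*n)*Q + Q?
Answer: -46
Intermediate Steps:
p(n, Q) = Q + 3*Q*n (p(n, Q) = 3*Q*n + Q = Q + 3*Q*n)
(9 + p(-5, -1))*G(4) = (9 - (1 + 3*(-5)))*(-2) = (9 - (1 - 15))*(-2) = (9 - 1*(-14))*(-2) = (9 + 14)*(-2) = 23*(-2) = -46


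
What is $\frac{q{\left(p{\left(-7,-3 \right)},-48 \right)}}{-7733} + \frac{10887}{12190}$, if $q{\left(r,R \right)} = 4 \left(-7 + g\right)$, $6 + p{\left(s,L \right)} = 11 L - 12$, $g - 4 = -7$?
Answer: $\frac{84676771}{94265270} \approx 0.89828$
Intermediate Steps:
$g = -3$ ($g = 4 - 7 = -3$)
$p{\left(s,L \right)} = -18 + 11 L$ ($p{\left(s,L \right)} = -6 + \left(11 L - 12\right) = -6 + \left(-12 + 11 L\right) = -18 + 11 L$)
$q{\left(r,R \right)} = -40$ ($q{\left(r,R \right)} = 4 \left(-7 - 3\right) = 4 \left(-10\right) = -40$)
$\frac{q{\left(p{\left(-7,-3 \right)},-48 \right)}}{-7733} + \frac{10887}{12190} = - \frac{40}{-7733} + \frac{10887}{12190} = \left(-40\right) \left(- \frac{1}{7733}\right) + 10887 \cdot \frac{1}{12190} = \frac{40}{7733} + \frac{10887}{12190} = \frac{84676771}{94265270}$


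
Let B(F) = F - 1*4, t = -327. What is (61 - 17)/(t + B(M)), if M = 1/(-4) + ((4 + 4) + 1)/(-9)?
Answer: -176/1329 ≈ -0.13243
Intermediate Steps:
M = -5/4 (M = 1*(-1/4) + (8 + 1)*(-1/9) = -1/4 + 9*(-1/9) = -1/4 - 1 = -5/4 ≈ -1.2500)
B(F) = -4 + F (B(F) = F - 4 = -4 + F)
(61 - 17)/(t + B(M)) = (61 - 17)/(-327 + (-4 - 5/4)) = 44/(-327 - 21/4) = 44/(-1329/4) = 44*(-4/1329) = -176/1329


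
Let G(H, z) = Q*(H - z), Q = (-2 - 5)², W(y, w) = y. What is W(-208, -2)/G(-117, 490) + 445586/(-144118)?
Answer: -6611543927/2143250837 ≈ -3.0848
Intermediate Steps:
Q = 49 (Q = (-7)² = 49)
G(H, z) = -49*z + 49*H (G(H, z) = 49*(H - z) = -49*z + 49*H)
W(-208, -2)/G(-117, 490) + 445586/(-144118) = -208/(-49*490 + 49*(-117)) + 445586/(-144118) = -208/(-24010 - 5733) + 445586*(-1/144118) = -208/(-29743) - 222793/72059 = -208*(-1/29743) - 222793/72059 = 208/29743 - 222793/72059 = -6611543927/2143250837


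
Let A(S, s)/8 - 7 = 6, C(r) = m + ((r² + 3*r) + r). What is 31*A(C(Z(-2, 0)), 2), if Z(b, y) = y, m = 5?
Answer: 3224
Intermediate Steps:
C(r) = 5 + r² + 4*r (C(r) = 5 + ((r² + 3*r) + r) = 5 + (r² + 4*r) = 5 + r² + 4*r)
A(S, s) = 104 (A(S, s) = 56 + 8*6 = 56 + 48 = 104)
31*A(C(Z(-2, 0)), 2) = 31*104 = 3224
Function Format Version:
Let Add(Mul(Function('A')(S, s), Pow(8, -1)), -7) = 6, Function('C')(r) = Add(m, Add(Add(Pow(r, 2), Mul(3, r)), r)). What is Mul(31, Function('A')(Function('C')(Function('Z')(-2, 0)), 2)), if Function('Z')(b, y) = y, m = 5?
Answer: 3224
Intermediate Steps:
Function('C')(r) = Add(5, Pow(r, 2), Mul(4, r)) (Function('C')(r) = Add(5, Add(Add(Pow(r, 2), Mul(3, r)), r)) = Add(5, Add(Pow(r, 2), Mul(4, r))) = Add(5, Pow(r, 2), Mul(4, r)))
Function('A')(S, s) = 104 (Function('A')(S, s) = Add(56, Mul(8, 6)) = Add(56, 48) = 104)
Mul(31, Function('A')(Function('C')(Function('Z')(-2, 0)), 2)) = Mul(31, 104) = 3224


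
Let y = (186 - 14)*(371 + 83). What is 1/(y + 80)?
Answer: 1/78168 ≈ 1.2793e-5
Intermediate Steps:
y = 78088 (y = 172*454 = 78088)
1/(y + 80) = 1/(78088 + 80) = 1/78168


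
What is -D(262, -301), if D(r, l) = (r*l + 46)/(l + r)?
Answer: -26272/13 ≈ -2020.9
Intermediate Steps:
D(r, l) = (46 + l*r)/(l + r) (D(r, l) = (l*r + 46)/(l + r) = (46 + l*r)/(l + r))
-D(262, -301) = -(46 - 301*262)/(-301 + 262) = -(46 - 78862)/(-39) = -(-1)*(-78816)/39 = -1*26272/13 = -26272/13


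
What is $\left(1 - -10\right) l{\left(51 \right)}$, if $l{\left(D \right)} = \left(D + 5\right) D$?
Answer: $31416$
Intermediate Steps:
$l{\left(D \right)} = D \left(5 + D\right)$ ($l{\left(D \right)} = \left(5 + D\right) D = D \left(5 + D\right)$)
$\left(1 - -10\right) l{\left(51 \right)} = \left(1 - -10\right) 51 \left(5 + 51\right) = \left(1 + 10\right) 51 \cdot 56 = 11 \cdot 2856 = 31416$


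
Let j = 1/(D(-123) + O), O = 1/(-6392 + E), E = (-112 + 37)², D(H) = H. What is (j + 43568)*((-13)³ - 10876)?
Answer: -53733840635697/94342 ≈ -5.6956e+8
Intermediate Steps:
E = 5625 (E = (-75)² = 5625)
O = -1/767 (O = 1/(-6392 + 5625) = 1/(-767) = -1/767 ≈ -0.0013038)
j = -767/94342 (j = 1/(-123 - 1/767) = 1/(-94342/767) = -767/94342 ≈ -0.0081300)
(j + 43568)*((-13)³ - 10876) = (-767/94342 + 43568)*((-13)³ - 10876) = 4110291489*(-2197 - 10876)/94342 = (4110291489/94342)*(-13073) = -53733840635697/94342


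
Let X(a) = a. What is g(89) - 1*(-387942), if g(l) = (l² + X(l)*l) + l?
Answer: 403873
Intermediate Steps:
g(l) = l + 2*l² (g(l) = (l² + l*l) + l = (l² + l²) + l = 2*l² + l = l + 2*l²)
g(89) - 1*(-387942) = 89*(1 + 2*89) - 1*(-387942) = 89*(1 + 178) + 387942 = 89*179 + 387942 = 15931 + 387942 = 403873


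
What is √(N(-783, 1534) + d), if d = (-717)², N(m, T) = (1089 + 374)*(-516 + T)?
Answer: √2003423 ≈ 1415.4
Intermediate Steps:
N(m, T) = -754908 + 1463*T (N(m, T) = 1463*(-516 + T) = -754908 + 1463*T)
d = 514089
√(N(-783, 1534) + d) = √((-754908 + 1463*1534) + 514089) = √((-754908 + 2244242) + 514089) = √(1489334 + 514089) = √2003423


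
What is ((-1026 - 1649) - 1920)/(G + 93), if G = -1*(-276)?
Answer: -4595/369 ≈ -12.453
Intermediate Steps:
G = 276
((-1026 - 1649) - 1920)/(G + 93) = ((-1026 - 1649) - 1920)/(276 + 93) = (-2675 - 1920)/369 = -4595*1/369 = -4595/369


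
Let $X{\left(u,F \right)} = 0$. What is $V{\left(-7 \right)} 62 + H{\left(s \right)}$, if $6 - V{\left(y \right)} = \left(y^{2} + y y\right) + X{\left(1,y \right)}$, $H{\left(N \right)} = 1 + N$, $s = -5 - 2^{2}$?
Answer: $-5712$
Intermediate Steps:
$s = -9$ ($s = -5 - 4 = -9$)
$V{\left(y \right)} = 6 - 2 y^{2}$ ($V{\left(y \right)} = 6 - \left(\left(y^{2} + y y\right) + 0\right) = 6 - \left(\left(y^{2} + y^{2}\right) + 0\right) = 6 - \left(2 y^{2} + 0\right) = 6 - 2 y^{2}$)
$V{\left(-7 \right)} 62 + H{\left(s \right)} = \left(6 - 2 \left(-7\right)^{2}\right) 62 + \left(1 - 9\right) = \left(6 - 98\right) 62 - 8 = \left(-92\right) 62 - 8 = -5704 - 8 = -5712$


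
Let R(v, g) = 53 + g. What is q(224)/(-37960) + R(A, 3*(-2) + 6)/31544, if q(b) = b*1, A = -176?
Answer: -631747/149676280 ≈ -0.0042208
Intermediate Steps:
q(b) = b
q(224)/(-37960) + R(A, 3*(-2) + 6)/31544 = 224/(-37960) + (53 + (3*(-2) + 6))/31544 = 224*(-1/37960) + (53 + (-6 + 6))*(1/31544) = -28/4745 + (53 + 0)*(1/31544) = -28/4745 + 53*(1/31544) = -28/4745 + 53/31544 = -631747/149676280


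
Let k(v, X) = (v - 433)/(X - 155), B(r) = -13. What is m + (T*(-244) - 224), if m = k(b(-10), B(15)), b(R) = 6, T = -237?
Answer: 1382557/24 ≈ 57607.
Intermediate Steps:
k(v, X) = (-433 + v)/(-155 + X)
m = 61/24 (m = (-433 + 6)/(-155 - 13) = -427/(-168) = -1/168*(-427) = 61/24 ≈ 2.5417)
m + (T*(-244) - 224) = 61/24 + (-237*(-244) - 224) = 61/24 + (57828 - 224) = 61/24 + 57604 = 1382557/24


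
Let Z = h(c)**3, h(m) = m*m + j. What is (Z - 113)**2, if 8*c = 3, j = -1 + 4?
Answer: 462321855792241/68719476736 ≈ 6727.7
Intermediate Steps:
j = 3
c = 3/8 (c = (1/8)*3 = 3/8 ≈ 0.37500)
h(m) = 3 + m**2 (h(m) = m*m + 3 = m**2 + 3 = 3 + m**2)
Z = 8120601/262144 (Z = (3 + (3/8)**2)**3 = (3 + 9/64)**3 = (201/64)**3 = 8120601/262144 ≈ 30.978)
(Z - 113)**2 = (8120601/262144 - 113)**2 = (-21501671/262144)**2 = 462321855792241/68719476736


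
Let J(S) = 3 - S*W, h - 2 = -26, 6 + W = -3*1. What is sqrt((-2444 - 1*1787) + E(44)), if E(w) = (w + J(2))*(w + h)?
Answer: I*sqrt(2931) ≈ 54.139*I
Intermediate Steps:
W = -9 (W = -6 - 3*1 = -6 - 3 = -9)
h = -24 (h = 2 - 26 = -24)
J(S) = 3 + 9*S (J(S) = 3 - S*(-9) = 3 - (-9)*S = 3 + 9*S)
E(w) = (-24 + w)*(21 + w) (E(w) = (w + (3 + 9*2))*(w - 24) = (w + (3 + 18))*(-24 + w) = (w + 21)*(-24 + w) = (21 + w)*(-24 + w) = (-24 + w)*(21 + w))
sqrt((-2444 - 1*1787) + E(44)) = sqrt((-2444 - 1*1787) + (-504 + 44**2 - 3*44)) = sqrt((-2444 - 1787) + (-504 + 1936 - 132)) = sqrt(-4231 + 1300) = sqrt(-2931) = I*sqrt(2931)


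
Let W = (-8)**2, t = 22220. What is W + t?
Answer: 22284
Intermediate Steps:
W = 64
W + t = 64 + 22220 = 22284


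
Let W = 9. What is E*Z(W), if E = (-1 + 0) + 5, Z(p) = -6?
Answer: -24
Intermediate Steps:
E = 4 (E = -1 + 5 = 4)
E*Z(W) = 4*(-6) = -24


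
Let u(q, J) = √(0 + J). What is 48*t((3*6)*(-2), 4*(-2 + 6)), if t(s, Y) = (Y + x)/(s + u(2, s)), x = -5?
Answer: -528/37 - 88*I/37 ≈ -14.27 - 2.3784*I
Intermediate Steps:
u(q, J) = √J
t(s, Y) = (-5 + Y)/(s + √s) (t(s, Y) = (Y - 5)/(s + √s) = (-5 + Y)/(s + √s))
48*t((3*6)*(-2), 4*(-2 + 6)) = 48*((-5 + 4*(-2 + 6))/((3*6)*(-2) + √((3*6)*(-2)))) = 48*((-5 + 4*4)/(18*(-2) + √(18*(-2)))) = 48*((-5 + 16)/(-36 + √(-36))) = 48*(11/(-36 + 6*I)) = 48*(((-36 - 6*I)/1332)*11) = 48*(11*(-36 - 6*I)/1332) = 44*(-36 - 6*I)/111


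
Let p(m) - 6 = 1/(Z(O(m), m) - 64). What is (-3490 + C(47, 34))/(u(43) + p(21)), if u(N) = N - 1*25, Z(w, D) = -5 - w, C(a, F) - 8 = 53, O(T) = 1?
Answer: -240030/1679 ≈ -142.96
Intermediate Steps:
C(a, F) = 61 (C(a, F) = 8 + 53 = 61)
u(N) = -25 + N (u(N) = N - 25 = -25 + N)
p(m) = 419/70 (p(m) = 6 + 1/((-5 - 1*1) - 64) = 6 + 1/((-5 - 1) - 64) = 6 + 1/(-6 - 64) = 6 + 1/(-70) = 6 - 1/70 = 419/70)
(-3490 + C(47, 34))/(u(43) + p(21)) = (-3490 + 61)/((-25 + 43) + 419/70) = -3429/(18 + 419/70) = -3429/1679/70 = -3429*70/1679 = -240030/1679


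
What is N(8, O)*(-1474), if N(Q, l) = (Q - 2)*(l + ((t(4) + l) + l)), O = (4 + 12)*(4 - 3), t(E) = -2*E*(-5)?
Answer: -778272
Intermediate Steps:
t(E) = 10*E
O = 16 (O = 16*1 = 16)
N(Q, l) = (-2 + Q)*(40 + 3*l) (N(Q, l) = (Q - 2)*(l + ((10*4 + l) + l)) = (-2 + Q)*(l + ((40 + l) + l)) = (-2 + Q)*(l + (40 + 2*l)) = (-2 + Q)*(40 + 3*l))
N(8, O)*(-1474) = (-80 - 6*16 + 40*8 + 3*8*16)*(-1474) = (-80 - 96 + 320 + 384)*(-1474) = 528*(-1474) = -778272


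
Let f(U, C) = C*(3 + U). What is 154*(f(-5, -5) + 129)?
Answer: 21406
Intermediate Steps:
154*(f(-5, -5) + 129) = 154*(-5*(3 - 5) + 129) = 154*(-5*(-2) + 129) = 154*(10 + 129) = 154*139 = 21406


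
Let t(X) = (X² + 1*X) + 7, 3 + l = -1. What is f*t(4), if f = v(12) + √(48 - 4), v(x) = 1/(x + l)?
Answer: 27/8 + 54*√11 ≈ 182.47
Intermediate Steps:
l = -4 (l = -3 - 1 = -4)
t(X) = 7 + X + X² (t(X) = (X² + X) + 7 = (X + X²) + 7 = 7 + X + X²)
v(x) = 1/(-4 + x) (v(x) = 1/(x - 4) = 1/(-4 + x))
f = ⅛ + 2*√11 (f = 1/(-4 + 12) + √(48 - 4) = 1/8 + √44 = ⅛ + 2*√11 ≈ 6.7582)
f*t(4) = (⅛ + 2*√11)*(7 + 4 + 4²) = (⅛ + 2*√11)*(7 + 4 + 16) = (⅛ + 2*√11)*27 = 27/8 + 54*√11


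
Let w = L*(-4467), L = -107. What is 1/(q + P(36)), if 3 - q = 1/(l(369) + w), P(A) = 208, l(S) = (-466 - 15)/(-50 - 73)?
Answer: 58790668/12404830825 ≈ 0.0047393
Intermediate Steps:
l(S) = 481/123 (l(S) = -481/(-123) = -481*(-1/123) = 481/123)
w = 477969 (w = -107*(-4467) = 477969)
q = 176371881/58790668 (q = 3 - 1/(481/123 + 477969) = 3 - 1/58790668/123 = 3 - 1*123/58790668 = 3 - 123/58790668 = 176371881/58790668 ≈ 3.0000)
1/(q + P(36)) = 1/(176371881/58790668 + 208) = 1/(12404830825/58790668) = 58790668/12404830825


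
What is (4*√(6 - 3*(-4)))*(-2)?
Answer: -24*√2 ≈ -33.941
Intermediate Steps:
(4*√(6 - 3*(-4)))*(-2) = (4*√(6 + 12))*(-2) = (4*√18)*(-2) = (4*(3*√2))*(-2) = (12*√2)*(-2) = -24*√2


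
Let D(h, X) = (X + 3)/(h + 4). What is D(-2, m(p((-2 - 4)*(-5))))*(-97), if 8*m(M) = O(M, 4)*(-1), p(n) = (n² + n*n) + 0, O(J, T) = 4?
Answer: -485/4 ≈ -121.25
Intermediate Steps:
p(n) = 2*n² (p(n) = (n² + n²) + 0 = 2*n² + 0 = 2*n²)
m(M) = -½ (m(M) = (4*(-1))/8 = (⅛)*(-4) = -½)
D(h, X) = (3 + X)/(4 + h)
D(-2, m(p((-2 - 4)*(-5))))*(-97) = ((3 - ½)/(4 - 2))*(-97) = ((5/2)/2)*(-97) = ((½)*(5/2))*(-97) = (5/4)*(-97) = -485/4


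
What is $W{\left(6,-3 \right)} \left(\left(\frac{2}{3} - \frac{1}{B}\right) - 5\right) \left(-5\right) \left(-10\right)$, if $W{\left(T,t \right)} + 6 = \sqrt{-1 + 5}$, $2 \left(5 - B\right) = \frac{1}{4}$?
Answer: $\frac{11800}{13} \approx 907.69$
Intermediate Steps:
$B = \frac{39}{8}$ ($B = 5 - \frac{1}{2 \cdot 4} = 5 - \frac{1}{8} = \frac{39}{8} \approx 4.875$)
$W{\left(T,t \right)} = -4$ ($W{\left(T,t \right)} = -6 + \sqrt{-1 + 5} = -6 + \sqrt{4} = -6 + 2 = -4$)
$W{\left(6,-3 \right)} \left(\left(\frac{2}{3} - \frac{1}{B}\right) - 5\right) \left(-5\right) \left(-10\right) = - 4 \left(\left(\frac{2}{3} - \frac{1}{\frac{39}{8}}\right) - 5\right) \left(-5\right) \left(-10\right) = - 4 \left(\left(2 \cdot \frac{1}{3} - \frac{8}{39}\right) - 5\right) \left(-5\right) \left(-10\right) = - 4 \left(\left(\frac{2}{3} - \frac{8}{39}\right) - 5\right) \left(-5\right) \left(-10\right) = - 4 \left(\frac{6}{13} - 5\right) \left(-5\right) \left(-10\right) = - 4 \left(\left(- \frac{59}{13}\right) \left(-5\right)\right) \left(-10\right) = \left(-4\right) \frac{295}{13} \left(-10\right) = \left(- \frac{1180}{13}\right) \left(-10\right) = \frac{11800}{13}$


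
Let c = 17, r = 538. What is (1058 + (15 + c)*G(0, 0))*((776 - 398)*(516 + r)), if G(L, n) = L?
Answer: 421519896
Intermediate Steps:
(1058 + (15 + c)*G(0, 0))*((776 - 398)*(516 + r)) = (1058 + (15 + 17)*0)*((776 - 398)*(516 + 538)) = (1058 + 32*0)*(378*1054) = (1058 + 0)*398412 = 1058*398412 = 421519896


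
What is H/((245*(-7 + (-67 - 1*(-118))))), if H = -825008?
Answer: -206252/2695 ≈ -76.531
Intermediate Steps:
H/((245*(-7 + (-67 - 1*(-118))))) = -825008*1/(245*(-7 + (-67 - 1*(-118)))) = -825008*1/(245*(-7 + (-67 + 118))) = -825008*1/(245*(-7 + 51)) = -825008/(245*44) = -825008/10780 = -825008*1/10780 = -206252/2695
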